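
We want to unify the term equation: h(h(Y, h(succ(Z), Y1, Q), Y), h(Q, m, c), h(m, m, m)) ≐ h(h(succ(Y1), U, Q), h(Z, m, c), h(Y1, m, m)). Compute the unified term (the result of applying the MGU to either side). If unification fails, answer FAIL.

h(h(succ(m), h(succ(succ(m)), m, succ(m)), succ(m)), h(succ(m), m, c), h(m, m, m))

Decompose h/3: h(Y, h(succ(Z), Y1, Q), Y) ≐ h(succ(Y1), U, Q),  h(Q, m, c) ≐ h(Z, m, c),  h(m, m, m) ≐ h(Y1, m, m).
Decompose h/3: Y ≐ succ(Y1),  h(succ(Z), Y1, Q) ≐ U,  Y ≐ Q.
Bind Y := succ(Y1); substituting into the one remaining equation that mentions Y gives: succ(Y1) ≐ Q.
Bind U := h(succ(Z), Y1, Q); no other remaining equation mentions U.
Bind Q := succ(Y1); substituting into the one remaining equation that mentions Q gives: h(succ(Y1), m, c) ≐ h(Z, m, c). Substituting into the earlier binding gives U := h(succ(Z), Y1, succ(Y1)).
Decompose h/3: succ(Y1) ≐ Z,  m ≐ m,  c ≐ c.
Bind Z := succ(Y1); no other remaining equation mentions Z. Substituting into the earlier binding gives U := h(succ(succ(Y1)), Y1, succ(Y1)).
Delete trivial equation m ≐ m.
Delete trivial equation c ≐ c.
Decompose h/3: m ≐ Y1,  m ≐ m,  m ≐ m.
Bind Y1 := m; no other remaining equation mentions Y1. Substituting into the earlier bindings gives Y := succ(m), U := h(succ(succ(m)), m, succ(m)), Q := succ(m), Z := succ(m).
Delete trivial equation m ≐ m.
Delete trivial equation m ≐ m.
Applying the MGU to either side gives h(h(succ(m), h(succ(succ(m)), m, succ(m)), succ(m)), h(succ(m), m, c), h(m, m, m)).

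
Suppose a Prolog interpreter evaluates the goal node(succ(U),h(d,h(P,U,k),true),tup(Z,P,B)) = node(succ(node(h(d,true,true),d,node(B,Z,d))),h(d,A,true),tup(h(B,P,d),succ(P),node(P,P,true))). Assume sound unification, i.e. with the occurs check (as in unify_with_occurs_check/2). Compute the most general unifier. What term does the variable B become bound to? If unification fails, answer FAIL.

FAIL

Decompose node/3: succ(U) = succ(node(h(d,true,true),d,node(B,Z,d))),  h(d,h(P,U,k),true) = h(d,A,true),  tup(Z,P,B) = tup(h(B,P,d),succ(P),node(P,P,true)).
Decompose succ/1: U = node(h(d,true,true),d,node(B,Z,d)).
Bind U := node(h(d,true,true),d,node(B,Z,d)); substituting into the one remaining equation that mentions U gives: h(d,h(P,node(h(d,true,true),d,node(B,Z,d)),k),true) = h(d,A,true).
Decompose h/3: d = d,  h(P,node(h(d,true,true),d,node(B,Z,d)),k) = A,  true = true.
Delete trivial equation d = d.
Bind A := h(P,node(h(d,true,true),d,node(B,Z,d)),k); no other remaining equation mentions A.
Delete trivial equation true = true.
Decompose tup/3: Z = h(B,P,d),  P = succ(P),  B = node(P,P,true).
Bind Z := h(B,P,d); no other remaining equation mentions Z. Substituting into the earlier bindings gives U := node(h(d,true,true),d,node(B,h(B,P,d),d)), A := h(P,node(h(d,true,true),d,node(B,h(B,P,d),d)),k).
Occurs check fails: P occurs in succ(P); the equation P = succ(P) has no finite solution.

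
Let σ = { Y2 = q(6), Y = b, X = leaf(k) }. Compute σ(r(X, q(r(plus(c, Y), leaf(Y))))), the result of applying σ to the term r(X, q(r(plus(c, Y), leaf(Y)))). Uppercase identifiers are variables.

r(leaf(k), q(r(plus(c, b), leaf(b))))

Replace each occurrence of Y with b.
Replace each occurrence of X with leaf(k).
Result: r(leaf(k), q(r(plus(c, b), leaf(b)))).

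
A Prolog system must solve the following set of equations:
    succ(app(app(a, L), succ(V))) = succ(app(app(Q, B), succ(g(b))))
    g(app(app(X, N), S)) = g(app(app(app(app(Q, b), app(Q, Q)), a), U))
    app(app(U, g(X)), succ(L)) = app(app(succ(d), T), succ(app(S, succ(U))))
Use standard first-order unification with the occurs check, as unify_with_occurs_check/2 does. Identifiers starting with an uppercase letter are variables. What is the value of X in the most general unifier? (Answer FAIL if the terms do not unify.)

Decompose succ/1: app(app(a, L), succ(V)) = app(app(Q, B), succ(g(b))).
Decompose app/2: app(a, L) = app(Q, B),  succ(V) = succ(g(b)).
Decompose app/2: a = Q,  L = B.
Bind Q := a; substituting into the one remaining equation that mentions Q gives: g(app(app(X, N), S)) = g(app(app(app(app(a, b), app(a, a)), a), U)).
Bind L := B; substituting into the one remaining equation that mentions L gives: app(app(U, g(X)), succ(B)) = app(app(succ(d), T), succ(app(S, succ(U)))).
Decompose succ/1: V = g(b).
Bind V := g(b); no other remaining equation mentions V.
Decompose g/1: app(app(X, N), S) = app(app(app(app(a, b), app(a, a)), a), U).
Decompose app/2: app(X, N) = app(app(app(a, b), app(a, a)), a),  S = U.
Decompose app/2: X = app(app(a, b), app(a, a)),  N = a.
Bind X := app(app(a, b), app(a, a)); substituting into the one remaining equation that mentions X gives: app(app(U, g(app(app(a, b), app(a, a)))), succ(B)) = app(app(succ(d), T), succ(app(S, succ(U)))).
Bind N := a; no other remaining equation mentions N.
Bind S := U; substituting into the remaining equation gives: app(app(U, g(app(app(a, b), app(a, a)))), succ(B)) = app(app(succ(d), T), succ(app(U, succ(U)))).
Decompose app/2: app(U, g(app(app(a, b), app(a, a)))) = app(succ(d), T),  succ(B) = succ(app(U, succ(U))).
Decompose app/2: U = succ(d),  g(app(app(a, b), app(a, a))) = T.
Bind U := succ(d); substituting into the one remaining equation that mentions U gives: succ(B) = succ(app(succ(d), succ(succ(d)))). Substituting into the earlier binding gives S := succ(d).
Bind T := g(app(app(a, b), app(a, a))); no other remaining equation mentions T.
Decompose succ/1: B = app(succ(d), succ(succ(d))).
Bind B := app(succ(d), succ(succ(d))). Substituting into the earlier binding gives L := app(succ(d), succ(succ(d))).
MGU = { Q ↦ a, L ↦ app(succ(d), succ(succ(d))), V ↦ g(b), X ↦ app(app(a, b), app(a, a)), N ↦ a, S ↦ succ(d), U ↦ succ(d), T ↦ g(app(app(a, b), app(a, a))), B ↦ app(succ(d), succ(succ(d))) }, so X ↦ app(app(a, b), app(a, a)).

app(app(a, b), app(a, a))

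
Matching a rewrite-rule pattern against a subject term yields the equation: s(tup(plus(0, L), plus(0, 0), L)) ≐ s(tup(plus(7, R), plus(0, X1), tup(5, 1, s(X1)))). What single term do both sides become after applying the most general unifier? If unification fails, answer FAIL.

FAIL

Decompose s/1: tup(plus(0, L), plus(0, 0), L) ≐ tup(plus(7, R), plus(0, X1), tup(5, 1, s(X1))).
Decompose tup/3: plus(0, L) ≐ plus(7, R),  plus(0, 0) ≐ plus(0, X1),  L ≐ tup(5, 1, s(X1)).
Decompose plus/2: 0 ≐ 7,  L ≐ R.
Clash: constants 0 and 7 differ; no unifier exists.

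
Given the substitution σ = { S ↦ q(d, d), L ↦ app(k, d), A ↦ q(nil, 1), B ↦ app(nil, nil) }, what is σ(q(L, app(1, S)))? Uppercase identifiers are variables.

q(app(k, d), app(1, q(d, d)))

Replace each occurrence of S with q(d, d).
Replace each occurrence of L with app(k, d).
Result: q(app(k, d), app(1, q(d, d))).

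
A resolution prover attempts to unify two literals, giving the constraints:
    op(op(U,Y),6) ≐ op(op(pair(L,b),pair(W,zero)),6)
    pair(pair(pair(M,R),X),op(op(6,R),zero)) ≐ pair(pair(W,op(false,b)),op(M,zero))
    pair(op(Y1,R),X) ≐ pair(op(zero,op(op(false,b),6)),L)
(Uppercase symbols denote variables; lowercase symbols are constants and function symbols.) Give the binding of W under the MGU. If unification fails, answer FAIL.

Decompose op/2: op(U,Y) ≐ op(pair(L,b),pair(W,zero)),  6 ≐ 6.
Decompose op/2: U ≐ pair(L,b),  Y ≐ pair(W,zero).
Bind U := pair(L,b); no other remaining equation mentions U.
Bind Y := pair(W,zero); no other remaining equation mentions Y.
Delete trivial equation 6 ≐ 6.
Decompose pair/2: pair(pair(M,R),X) ≐ pair(W,op(false,b)),  op(op(6,R),zero) ≐ op(M,zero).
Decompose pair/2: pair(M,R) ≐ W,  X ≐ op(false,b).
Bind W := pair(M,R); no other remaining equation mentions W. Substituting into the earlier binding gives Y := pair(pair(M,R),zero).
Bind X := op(false,b); substituting into the one remaining equation that mentions X gives: pair(op(Y1,R),op(false,b)) ≐ pair(op(zero,op(op(false,b),6)),L).
Decompose op/2: op(6,R) ≐ M,  zero ≐ zero.
Bind M := op(6,R); no other remaining equation mentions M. Substituting into the earlier bindings gives Y := pair(pair(op(6,R),R),zero), W := pair(op(6,R),R).
Delete trivial equation zero ≐ zero.
Decompose pair/2: op(Y1,R) ≐ op(zero,op(op(false,b),6)),  op(false,b) ≐ L.
Decompose op/2: Y1 ≐ zero,  R ≐ op(op(false,b),6).
Bind Y1 := zero; no other remaining equation mentions Y1.
Bind R := op(op(false,b),6); no other remaining equation mentions R. Substituting into the earlier bindings gives Y := pair(pair(op(6,op(op(false,b),6)),op(op(false,b),6)),zero), W := pair(op(6,op(op(false,b),6)),op(op(false,b),6)), M := op(6,op(op(false,b),6)).
Bind L := op(false,b). Substituting into the earlier binding gives U := pair(op(false,b),b).
MGU = { U := pair(op(false,b),b), Y := pair(pair(op(6,op(op(false,b),6)),op(op(false,b),6)),zero), W := pair(op(6,op(op(false,b),6)),op(op(false,b),6)), X := op(false,b), M := op(6,op(op(false,b),6)), Y1 := zero, R := op(op(false,b),6), L := op(false,b) }, so W := pair(op(6,op(op(false,b),6)),op(op(false,b),6)).

pair(op(6,op(op(false,b),6)),op(op(false,b),6))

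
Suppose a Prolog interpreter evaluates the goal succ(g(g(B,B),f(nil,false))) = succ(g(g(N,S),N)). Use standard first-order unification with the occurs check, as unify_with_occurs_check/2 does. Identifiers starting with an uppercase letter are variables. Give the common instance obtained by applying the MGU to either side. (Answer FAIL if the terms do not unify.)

Decompose succ/1: g(g(B,B),f(nil,false)) = g(g(N,S),N).
Decompose g/2: g(B,B) = g(N,S),  f(nil,false) = N.
Decompose g/2: B = N,  B = S.
Bind B := N; substituting into the one remaining equation that mentions B gives: N = S.
Bind N := S; substituting into the remaining equation gives: f(nil,false) = S. Substituting into the earlier binding gives B := S.
Bind S := f(nil,false). Substituting into the earlier bindings gives B := f(nil,false), N := f(nil,false).
Applying the MGU to either side gives succ(g(g(f(nil,false),f(nil,false)),f(nil,false))).

succ(g(g(f(nil,false),f(nil,false)),f(nil,false)))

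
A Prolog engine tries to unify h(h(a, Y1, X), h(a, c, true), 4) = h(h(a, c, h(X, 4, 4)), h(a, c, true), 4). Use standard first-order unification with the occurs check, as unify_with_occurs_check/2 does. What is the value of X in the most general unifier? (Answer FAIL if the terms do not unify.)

FAIL

Decompose h/3: h(a, Y1, X) = h(a, c, h(X, 4, 4)),  h(a, c, true) = h(a, c, true),  4 = 4.
Decompose h/3: a = a,  Y1 = c,  X = h(X, 4, 4).
Delete trivial equation a = a.
Bind Y1 := c; no other remaining equation mentions Y1.
Occurs check fails: X occurs in h(X, 4, 4); the equation X = h(X, 4, 4) has no finite solution.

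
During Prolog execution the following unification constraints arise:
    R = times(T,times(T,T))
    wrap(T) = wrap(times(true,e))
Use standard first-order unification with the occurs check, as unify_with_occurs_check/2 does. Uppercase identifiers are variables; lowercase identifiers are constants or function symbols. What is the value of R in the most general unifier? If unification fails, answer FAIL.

Bind R := times(T,times(T,T)); no other remaining equation mentions R.
Decompose wrap/1: T = times(true,e).
Bind T := times(true,e). Substituting into the earlier binding gives R := times(times(true,e),times(times(true,e),times(true,e))).
MGU = { R -> times(times(true,e),times(times(true,e),times(true,e))), T -> times(true,e) }, so R -> times(times(true,e),times(times(true,e),times(true,e))).

times(times(true,e),times(times(true,e),times(true,e)))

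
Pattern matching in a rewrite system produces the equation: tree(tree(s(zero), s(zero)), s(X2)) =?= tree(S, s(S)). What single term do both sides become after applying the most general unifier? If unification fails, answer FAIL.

Decompose tree/2: tree(s(zero), s(zero)) =?= S,  s(X2) =?= s(S).
Bind S := tree(s(zero), s(zero)); substituting into the remaining equation gives: s(X2) =?= s(tree(s(zero), s(zero))).
Decompose s/1: X2 =?= tree(s(zero), s(zero)).
Bind X2 := tree(s(zero), s(zero)).
Applying the MGU to either side gives tree(tree(s(zero), s(zero)), s(tree(s(zero), s(zero)))).

tree(tree(s(zero), s(zero)), s(tree(s(zero), s(zero))))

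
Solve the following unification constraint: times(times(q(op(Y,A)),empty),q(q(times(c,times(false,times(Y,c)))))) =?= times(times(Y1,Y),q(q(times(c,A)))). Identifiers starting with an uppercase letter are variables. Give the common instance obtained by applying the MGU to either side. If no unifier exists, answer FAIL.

times(times(q(op(empty,times(false,times(empty,c)))),empty),q(q(times(c,times(false,times(empty,c))))))

Decompose times/2: times(q(op(Y,A)),empty) =?= times(Y1,Y),  q(q(times(c,times(false,times(Y,c))))) =?= q(q(times(c,A))).
Decompose times/2: q(op(Y,A)) =?= Y1,  empty =?= Y.
Bind Y1 := q(op(Y,A)); no other remaining equation mentions Y1.
Bind Y := empty; substituting into the remaining equation gives: q(q(times(c,times(false,times(empty,c))))) =?= q(q(times(c,A))). Substituting into the earlier binding gives Y1 := q(op(empty,A)).
Decompose q/1: q(times(c,times(false,times(empty,c)))) =?= q(times(c,A)).
Decompose q/1: times(c,times(false,times(empty,c))) =?= times(c,A).
Decompose times/2: c =?= c,  times(false,times(empty,c)) =?= A.
Delete trivial equation c =?= c.
Bind A := times(false,times(empty,c)). Substituting into the earlier binding gives Y1 := q(op(empty,times(false,times(empty,c)))).
Applying the MGU to either side gives times(times(q(op(empty,times(false,times(empty,c)))),empty),q(q(times(c,times(false,times(empty,c)))))).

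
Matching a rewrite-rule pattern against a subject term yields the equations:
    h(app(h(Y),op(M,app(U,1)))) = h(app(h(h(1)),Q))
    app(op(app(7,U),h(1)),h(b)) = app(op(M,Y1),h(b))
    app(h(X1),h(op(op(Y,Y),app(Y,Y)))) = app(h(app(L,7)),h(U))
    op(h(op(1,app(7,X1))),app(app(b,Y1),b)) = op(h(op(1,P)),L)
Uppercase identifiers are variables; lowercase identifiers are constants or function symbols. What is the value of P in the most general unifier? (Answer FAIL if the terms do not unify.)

app(7,app(app(app(b,h(1)),b),7))

Decompose h/1: app(h(Y),op(M,app(U,1))) = app(h(h(1)),Q).
Decompose app/2: h(Y) = h(h(1)),  op(M,app(U,1)) = Q.
Decompose h/1: Y = h(1).
Bind Y := h(1); substituting into the one remaining equation that mentions Y gives: app(h(X1),h(op(op(h(1),h(1)),app(h(1),h(1))))) = app(h(app(L,7)),h(U)).
Bind Q := op(M,app(U,1)); no other remaining equation mentions Q.
Decompose app/2: op(app(7,U),h(1)) = op(M,Y1),  h(b) = h(b).
Decompose op/2: app(7,U) = M,  h(1) = Y1.
Bind M := app(7,U); no other remaining equation mentions M. Substituting into the earlier binding gives Q := op(app(7,U),app(U,1)).
Bind Y1 := h(1); substituting into the one remaining equation that mentions Y1 gives: op(h(op(1,app(7,X1))),app(app(b,h(1)),b)) = op(h(op(1,P)),L).
Delete trivial equation h(b) = h(b).
Decompose app/2: h(X1) = h(app(L,7)),  h(op(op(h(1),h(1)),app(h(1),h(1)))) = h(U).
Decompose h/1: X1 = app(L,7).
Bind X1 := app(L,7); substituting into the one remaining equation that mentions X1 gives: op(h(op(1,app(7,app(L,7)))),app(app(b,h(1)),b)) = op(h(op(1,P)),L).
Decompose h/1: op(op(h(1),h(1)),app(h(1),h(1))) = U.
Bind U := op(op(h(1),h(1)),app(h(1),h(1))); no other remaining equation mentions U. Substituting into the earlier bindings gives Q := op(app(7,op(op(h(1),h(1)),app(h(1),h(1)))),app(op(op(h(1),h(1)),app(h(1),h(1))),1)), M := app(7,op(op(h(1),h(1)),app(h(1),h(1)))).
Decompose op/2: h(op(1,app(7,app(L,7)))) = h(op(1,P)),  app(app(b,h(1)),b) = L.
Decompose h/1: op(1,app(7,app(L,7))) = op(1,P).
Decompose op/2: 1 = 1,  app(7,app(L,7)) = P.
Delete trivial equation 1 = 1.
Bind P := app(7,app(L,7)); no other remaining equation mentions P.
Bind L := app(app(b,h(1)),b). Substituting into the earlier bindings gives X1 := app(app(app(b,h(1)),b),7), P := app(7,app(app(app(b,h(1)),b),7)).
MGU = { Y := h(1), Q := op(app(7,op(op(h(1),h(1)),app(h(1),h(1)))),app(op(op(h(1),h(1)),app(h(1),h(1))),1)), M := app(7,op(op(h(1),h(1)),app(h(1),h(1)))), Y1 := h(1), X1 := app(app(app(b,h(1)),b),7), U := op(op(h(1),h(1)),app(h(1),h(1))), P := app(7,app(app(app(b,h(1)),b),7)), L := app(app(b,h(1)),b) }, so P := app(7,app(app(app(b,h(1)),b),7)).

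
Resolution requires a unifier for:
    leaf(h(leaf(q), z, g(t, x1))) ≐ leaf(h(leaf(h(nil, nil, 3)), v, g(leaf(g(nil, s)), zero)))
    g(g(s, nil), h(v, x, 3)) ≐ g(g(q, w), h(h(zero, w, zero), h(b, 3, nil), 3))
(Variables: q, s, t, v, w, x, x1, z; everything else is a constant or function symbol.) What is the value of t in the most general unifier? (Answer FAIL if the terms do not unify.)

Decompose leaf/1: h(leaf(q), z, g(t, x1)) ≐ h(leaf(h(nil, nil, 3)), v, g(leaf(g(nil, s)), zero)).
Decompose h/3: leaf(q) ≐ leaf(h(nil, nil, 3)),  z ≐ v,  g(t, x1) ≐ g(leaf(g(nil, s)), zero).
Decompose leaf/1: q ≐ h(nil, nil, 3).
Bind q := h(nil, nil, 3); substituting into the one remaining equation that mentions q gives: g(g(s, nil), h(v, x, 3)) ≐ g(g(h(nil, nil, 3), w), h(h(zero, w, zero), h(b, 3, nil), 3)).
Bind z := v; no other remaining equation mentions z.
Decompose g/2: t ≐ leaf(g(nil, s)),  x1 ≐ zero.
Bind t := leaf(g(nil, s)); no other remaining equation mentions t.
Bind x1 := zero; no other remaining equation mentions x1.
Decompose g/2: g(s, nil) ≐ g(h(nil, nil, 3), w),  h(v, x, 3) ≐ h(h(zero, w, zero), h(b, 3, nil), 3).
Decompose g/2: s ≐ h(nil, nil, 3),  nil ≐ w.
Bind s := h(nil, nil, 3); no other remaining equation mentions s. Substituting into the earlier binding gives t := leaf(g(nil, h(nil, nil, 3))).
Bind w := nil; substituting into the remaining equation gives: h(v, x, 3) ≐ h(h(zero, nil, zero), h(b, 3, nil), 3).
Decompose h/3: v ≐ h(zero, nil, zero),  x ≐ h(b, 3, nil),  3 ≐ 3.
Bind v := h(zero, nil, zero); no other remaining equation mentions v. Substituting into the earlier binding gives z := h(zero, nil, zero).
Bind x := h(b, 3, nil); no other remaining equation mentions x.
Delete trivial equation 3 ≐ 3.
MGU = { q -> h(nil, nil, 3), z -> h(zero, nil, zero), t -> leaf(g(nil, h(nil, nil, 3))), x1 -> zero, s -> h(nil, nil, 3), w -> nil, v -> h(zero, nil, zero), x -> h(b, 3, nil) }, so t -> leaf(g(nil, h(nil, nil, 3))).

leaf(g(nil, h(nil, nil, 3)))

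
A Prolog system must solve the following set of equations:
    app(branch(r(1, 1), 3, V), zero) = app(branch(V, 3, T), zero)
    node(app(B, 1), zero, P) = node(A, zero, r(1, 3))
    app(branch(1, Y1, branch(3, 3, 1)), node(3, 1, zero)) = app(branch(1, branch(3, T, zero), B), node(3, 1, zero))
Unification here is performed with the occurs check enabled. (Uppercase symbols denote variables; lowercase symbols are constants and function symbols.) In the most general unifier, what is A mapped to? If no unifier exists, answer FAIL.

Decompose app/2: branch(r(1, 1), 3, V) = branch(V, 3, T),  zero = zero.
Decompose branch/3: r(1, 1) = V,  3 = 3,  V = T.
Bind V := r(1, 1); substituting into the one remaining equation that mentions V gives: r(1, 1) = T.
Delete trivial equation 3 = 3.
Bind T := r(1, 1); substituting into the one remaining equation that mentions T gives: app(branch(1, Y1, branch(3, 3, 1)), node(3, 1, zero)) = app(branch(1, branch(3, r(1, 1), zero), B), node(3, 1, zero)).
Delete trivial equation zero = zero.
Decompose node/3: app(B, 1) = A,  zero = zero,  P = r(1, 3).
Bind A := app(B, 1); no other remaining equation mentions A.
Delete trivial equation zero = zero.
Bind P := r(1, 3); no other remaining equation mentions P.
Decompose app/2: branch(1, Y1, branch(3, 3, 1)) = branch(1, branch(3, r(1, 1), zero), B),  node(3, 1, zero) = node(3, 1, zero).
Decompose branch/3: 1 = 1,  Y1 = branch(3, r(1, 1), zero),  branch(3, 3, 1) = B.
Delete trivial equation 1 = 1.
Bind Y1 := branch(3, r(1, 1), zero); no other remaining equation mentions Y1.
Bind B := branch(3, 3, 1); no other remaining equation mentions B. Substituting into the earlier binding gives A := app(branch(3, 3, 1), 1).
Delete trivial equation node(3, 1, zero) = node(3, 1, zero).
MGU = { V ↦ r(1, 1), T ↦ r(1, 1), A ↦ app(branch(3, 3, 1), 1), P ↦ r(1, 3), Y1 ↦ branch(3, r(1, 1), zero), B ↦ branch(3, 3, 1) }, so A ↦ app(branch(3, 3, 1), 1).

app(branch(3, 3, 1), 1)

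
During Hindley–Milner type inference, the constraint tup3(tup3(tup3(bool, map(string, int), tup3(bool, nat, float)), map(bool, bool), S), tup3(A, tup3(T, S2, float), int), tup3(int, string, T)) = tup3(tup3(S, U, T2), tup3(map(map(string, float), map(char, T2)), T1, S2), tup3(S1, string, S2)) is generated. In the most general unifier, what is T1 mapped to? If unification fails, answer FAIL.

tup3(int, int, float)

Decompose tup3/3: tup3(tup3(bool, map(string, int), tup3(bool, nat, float)), map(bool, bool), S) = tup3(S, U, T2),  tup3(A, tup3(T, S2, float), int) = tup3(map(map(string, float), map(char, T2)), T1, S2),  tup3(int, string, T) = tup3(S1, string, S2).
Decompose tup3/3: tup3(bool, map(string, int), tup3(bool, nat, float)) = S,  map(bool, bool) = U,  S = T2.
Bind S := tup3(bool, map(string, int), tup3(bool, nat, float)); substituting into the one remaining equation that mentions S gives: tup3(bool, map(string, int), tup3(bool, nat, float)) = T2.
Bind U := map(bool, bool); no other remaining equation mentions U.
Bind T2 := tup3(bool, map(string, int), tup3(bool, nat, float)); substituting into the one remaining equation that mentions T2 gives: tup3(A, tup3(T, S2, float), int) = tup3(map(map(string, float), map(char, tup3(bool, map(string, int), tup3(bool, nat, float)))), T1, S2).
Decompose tup3/3: A = map(map(string, float), map(char, tup3(bool, map(string, int), tup3(bool, nat, float)))),  tup3(T, S2, float) = T1,  int = S2.
Bind A := map(map(string, float), map(char, tup3(bool, map(string, int), tup3(bool, nat, float)))); no other remaining equation mentions A.
Bind T1 := tup3(T, S2, float); no other remaining equation mentions T1.
Bind S2 := int; substituting into the remaining equation gives: tup3(int, string, T) = tup3(S1, string, int). Substituting into the earlier binding gives T1 := tup3(T, int, float).
Decompose tup3/3: int = S1,  string = string,  T = int.
Bind S1 := int; no other remaining equation mentions S1.
Delete trivial equation string = string.
Bind T := int. Substituting into the earlier binding gives T1 := tup3(int, int, float).
MGU = { S -> tup3(bool, map(string, int), tup3(bool, nat, float)), U -> map(bool, bool), T2 -> tup3(bool, map(string, int), tup3(bool, nat, float)), A -> map(map(string, float), map(char, tup3(bool, map(string, int), tup3(bool, nat, float)))), T1 -> tup3(int, int, float), S2 -> int, S1 -> int, T -> int }, so T1 -> tup3(int, int, float).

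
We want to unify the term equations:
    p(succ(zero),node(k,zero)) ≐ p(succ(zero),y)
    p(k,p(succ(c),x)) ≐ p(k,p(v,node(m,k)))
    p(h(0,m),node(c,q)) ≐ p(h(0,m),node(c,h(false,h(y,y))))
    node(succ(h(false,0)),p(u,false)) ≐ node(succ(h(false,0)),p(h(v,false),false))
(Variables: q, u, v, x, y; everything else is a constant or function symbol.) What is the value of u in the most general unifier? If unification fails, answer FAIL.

Decompose p/2: succ(zero) ≐ succ(zero),  node(k,zero) ≐ y.
Delete trivial equation succ(zero) ≐ succ(zero).
Bind y := node(k,zero); substituting into the one remaining equation that mentions y gives: p(h(0,m),node(c,q)) ≐ p(h(0,m),node(c,h(false,h(node(k,zero),node(k,zero))))).
Decompose p/2: k ≐ k,  p(succ(c),x) ≐ p(v,node(m,k)).
Delete trivial equation k ≐ k.
Decompose p/2: succ(c) ≐ v,  x ≐ node(m,k).
Bind v := succ(c); substituting into the one remaining equation that mentions v gives: node(succ(h(false,0)),p(u,false)) ≐ node(succ(h(false,0)),p(h(succ(c),false),false)).
Bind x := node(m,k); no other remaining equation mentions x.
Decompose p/2: h(0,m) ≐ h(0,m),  node(c,q) ≐ node(c,h(false,h(node(k,zero),node(k,zero)))).
Delete trivial equation h(0,m) ≐ h(0,m).
Decompose node/2: c ≐ c,  q ≐ h(false,h(node(k,zero),node(k,zero))).
Delete trivial equation c ≐ c.
Bind q := h(false,h(node(k,zero),node(k,zero))); no other remaining equation mentions q.
Decompose node/2: succ(h(false,0)) ≐ succ(h(false,0)),  p(u,false) ≐ p(h(succ(c),false),false).
Delete trivial equation succ(h(false,0)) ≐ succ(h(false,0)).
Decompose p/2: u ≐ h(succ(c),false),  false ≐ false.
Bind u := h(succ(c),false); no other remaining equation mentions u.
Delete trivial equation false ≐ false.
MGU = { y -> node(k,zero), v -> succ(c), x -> node(m,k), q -> h(false,h(node(k,zero),node(k,zero))), u -> h(succ(c),false) }, so u -> h(succ(c),false).

h(succ(c),false)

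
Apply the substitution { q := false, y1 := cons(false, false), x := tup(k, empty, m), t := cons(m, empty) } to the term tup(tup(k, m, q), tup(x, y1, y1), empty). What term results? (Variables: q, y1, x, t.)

tup(tup(k, m, false), tup(tup(k, empty, m), cons(false, false), cons(false, false)), empty)

Replace each occurrence of q with false.
Replace each occurrence of y1 with cons(false, false).
Replace each occurrence of x with tup(k, empty, m).
Result: tup(tup(k, m, false), tup(tup(k, empty, m), cons(false, false), cons(false, false)), empty).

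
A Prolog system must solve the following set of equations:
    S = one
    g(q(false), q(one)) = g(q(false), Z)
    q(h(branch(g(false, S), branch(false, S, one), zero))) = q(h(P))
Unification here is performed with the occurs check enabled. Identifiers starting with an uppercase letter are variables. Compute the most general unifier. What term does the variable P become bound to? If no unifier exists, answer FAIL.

Bind S := one; substituting into the one remaining equation that mentions S gives: q(h(branch(g(false, one), branch(false, one, one), zero))) = q(h(P)).
Decompose g/2: q(false) = q(false),  q(one) = Z.
Delete trivial equation q(false) = q(false).
Bind Z := q(one); no other remaining equation mentions Z.
Decompose q/1: h(branch(g(false, one), branch(false, one, one), zero)) = h(P).
Decompose h/1: branch(g(false, one), branch(false, one, one), zero) = P.
Bind P := branch(g(false, one), branch(false, one, one), zero).
MGU = { S -> one, Z -> q(one), P -> branch(g(false, one), branch(false, one, one), zero) }, so P -> branch(g(false, one), branch(false, one, one), zero).

branch(g(false, one), branch(false, one, one), zero)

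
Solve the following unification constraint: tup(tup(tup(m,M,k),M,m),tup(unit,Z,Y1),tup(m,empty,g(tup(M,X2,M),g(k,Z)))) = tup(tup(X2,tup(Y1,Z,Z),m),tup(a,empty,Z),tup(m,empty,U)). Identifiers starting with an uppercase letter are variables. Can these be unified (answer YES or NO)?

Decompose tup/3: tup(tup(m,M,k),M,m) = tup(X2,tup(Y1,Z,Z),m),  tup(unit,Z,Y1) = tup(a,empty,Z),  tup(m,empty,g(tup(M,X2,M),g(k,Z))) = tup(m,empty,U).
Decompose tup/3: tup(m,M,k) = X2,  M = tup(Y1,Z,Z),  m = m.
Bind X2 := tup(m,M,k); substituting into the one remaining equation that mentions X2 gives: tup(m,empty,g(tup(M,tup(m,M,k),M),g(k,Z))) = tup(m,empty,U).
Bind M := tup(Y1,Z,Z); substituting into the one remaining equation that mentions M gives: tup(m,empty,g(tup(tup(Y1,Z,Z),tup(m,tup(Y1,Z,Z),k),tup(Y1,Z,Z)),g(k,Z))) = tup(m,empty,U). Substituting into the earlier binding gives X2 := tup(m,tup(Y1,Z,Z),k).
Delete trivial equation m = m.
Decompose tup/3: unit = a,  Z = empty,  Y1 = Z.
Clash: constants unit and a differ; no unifier exists.

NO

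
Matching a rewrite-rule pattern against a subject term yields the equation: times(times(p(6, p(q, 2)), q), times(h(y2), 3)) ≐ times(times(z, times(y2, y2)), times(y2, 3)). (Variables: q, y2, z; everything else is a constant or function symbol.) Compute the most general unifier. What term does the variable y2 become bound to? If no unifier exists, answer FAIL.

FAIL

Decompose times/2: times(p(6, p(q, 2)), q) ≐ times(z, times(y2, y2)),  times(h(y2), 3) ≐ times(y2, 3).
Decompose times/2: p(6, p(q, 2)) ≐ z,  q ≐ times(y2, y2).
Bind z := p(6, p(q, 2)); no other remaining equation mentions z.
Bind q := times(y2, y2); no other remaining equation mentions q. Substituting into the earlier binding gives z := p(6, p(times(y2, y2), 2)).
Decompose times/2: h(y2) ≐ y2,  3 ≐ 3.
Occurs check fails: y2 occurs in h(y2); the equation y2 ≐ h(y2) has no finite solution.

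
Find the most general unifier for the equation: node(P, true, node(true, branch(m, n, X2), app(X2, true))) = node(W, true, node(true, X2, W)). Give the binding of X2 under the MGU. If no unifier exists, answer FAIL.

FAIL

Decompose node/3: P = W,  true = true,  node(true, branch(m, n, X2), app(X2, true)) = node(true, X2, W).
Bind P := W; no other remaining equation mentions P.
Delete trivial equation true = true.
Decompose node/3: true = true,  branch(m, n, X2) = X2,  app(X2, true) = W.
Delete trivial equation true = true.
Occurs check fails: X2 occurs in branch(m, n, X2); the equation X2 = branch(m, n, X2) has no finite solution.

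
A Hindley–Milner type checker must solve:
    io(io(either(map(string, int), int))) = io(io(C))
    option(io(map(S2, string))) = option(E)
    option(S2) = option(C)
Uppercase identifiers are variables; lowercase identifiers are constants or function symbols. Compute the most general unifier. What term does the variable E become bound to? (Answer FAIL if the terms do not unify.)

io(map(either(map(string, int), int), string))

Decompose io/1: io(either(map(string, int), int)) = io(C).
Decompose io/1: either(map(string, int), int) = C.
Bind C := either(map(string, int), int); substituting into the one remaining equation that mentions C gives: option(S2) = option(either(map(string, int), int)).
Decompose option/1: io(map(S2, string)) = E.
Bind E := io(map(S2, string)); no other remaining equation mentions E.
Decompose option/1: S2 = either(map(string, int), int).
Bind S2 := either(map(string, int), int). Substituting into the earlier binding gives E := io(map(either(map(string, int), int), string)).
MGU = { C ↦ either(map(string, int), int), E ↦ io(map(either(map(string, int), int), string)), S2 ↦ either(map(string, int), int) }, so E ↦ io(map(either(map(string, int), int), string)).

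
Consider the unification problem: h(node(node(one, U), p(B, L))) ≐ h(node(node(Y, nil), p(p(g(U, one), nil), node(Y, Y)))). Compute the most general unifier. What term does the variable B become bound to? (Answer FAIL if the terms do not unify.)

Decompose h/1: node(node(one, U), p(B, L)) ≐ node(node(Y, nil), p(p(g(U, one), nil), node(Y, Y))).
Decompose node/2: node(one, U) ≐ node(Y, nil),  p(B, L) ≐ p(p(g(U, one), nil), node(Y, Y)).
Decompose node/2: one ≐ Y,  U ≐ nil.
Bind Y := one; substituting into the one remaining equation that mentions Y gives: p(B, L) ≐ p(p(g(U, one), nil), node(one, one)).
Bind U := nil; substituting into the remaining equation gives: p(B, L) ≐ p(p(g(nil, one), nil), node(one, one)).
Decompose p/2: B ≐ p(g(nil, one), nil),  L ≐ node(one, one).
Bind B := p(g(nil, one), nil); no other remaining equation mentions B.
Bind L := node(one, one).
MGU = { Y -> one, U -> nil, B -> p(g(nil, one), nil), L -> node(one, one) }, so B -> p(g(nil, one), nil).

p(g(nil, one), nil)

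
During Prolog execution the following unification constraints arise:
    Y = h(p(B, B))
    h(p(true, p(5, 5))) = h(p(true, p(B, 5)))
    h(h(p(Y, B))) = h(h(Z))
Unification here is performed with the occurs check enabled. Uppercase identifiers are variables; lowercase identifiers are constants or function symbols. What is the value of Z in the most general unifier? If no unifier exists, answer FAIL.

Bind Y := h(p(B, B)); substituting into the one remaining equation that mentions Y gives: h(h(p(h(p(B, B)), B))) = h(h(Z)).
Decompose h/1: p(true, p(5, 5)) = p(true, p(B, 5)).
Decompose p/2: true = true,  p(5, 5) = p(B, 5).
Delete trivial equation true = true.
Decompose p/2: 5 = B,  5 = 5.
Bind B := 5; substituting into the one remaining equation that mentions B gives: h(h(p(h(p(5, 5)), 5))) = h(h(Z)). Substituting into the earlier binding gives Y := h(p(5, 5)).
Delete trivial equation 5 = 5.
Decompose h/1: h(p(h(p(5, 5)), 5)) = h(Z).
Decompose h/1: p(h(p(5, 5)), 5) = Z.
Bind Z := p(h(p(5, 5)), 5).
MGU = { Y -> h(p(5, 5)), B -> 5, Z -> p(h(p(5, 5)), 5) }, so Z -> p(h(p(5, 5)), 5).

p(h(p(5, 5)), 5)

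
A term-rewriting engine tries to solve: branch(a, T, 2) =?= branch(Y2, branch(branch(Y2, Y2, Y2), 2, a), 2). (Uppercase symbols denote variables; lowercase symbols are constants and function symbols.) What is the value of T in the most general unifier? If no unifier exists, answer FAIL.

Decompose branch/3: a =?= Y2,  T =?= branch(branch(Y2, Y2, Y2), 2, a),  2 =?= 2.
Bind Y2 := a; substituting into the one remaining equation that mentions Y2 gives: T =?= branch(branch(a, a, a), 2, a).
Bind T := branch(branch(a, a, a), 2, a); no other remaining equation mentions T.
Delete trivial equation 2 =?= 2.
MGU = { Y2 -> a, T -> branch(branch(a, a, a), 2, a) }, so T -> branch(branch(a, a, a), 2, a).

branch(branch(a, a, a), 2, a)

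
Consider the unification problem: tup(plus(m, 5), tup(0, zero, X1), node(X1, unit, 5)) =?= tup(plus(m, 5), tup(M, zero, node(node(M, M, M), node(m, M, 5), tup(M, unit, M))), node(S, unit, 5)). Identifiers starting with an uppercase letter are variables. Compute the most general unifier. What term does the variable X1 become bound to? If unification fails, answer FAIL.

Decompose tup/3: plus(m, 5) =?= plus(m, 5),  tup(0, zero, X1) =?= tup(M, zero, node(node(M, M, M), node(m, M, 5), tup(M, unit, M))),  node(X1, unit, 5) =?= node(S, unit, 5).
Delete trivial equation plus(m, 5) =?= plus(m, 5).
Decompose tup/3: 0 =?= M,  zero =?= zero,  X1 =?= node(node(M, M, M), node(m, M, 5), tup(M, unit, M)).
Bind M := 0; substituting into the one remaining equation that mentions M gives: X1 =?= node(node(0, 0, 0), node(m, 0, 5), tup(0, unit, 0)).
Delete trivial equation zero =?= zero.
Bind X1 := node(node(0, 0, 0), node(m, 0, 5), tup(0, unit, 0)); substituting into the remaining equation gives: node(node(node(0, 0, 0), node(m, 0, 5), tup(0, unit, 0)), unit, 5) =?= node(S, unit, 5).
Decompose node/3: node(node(0, 0, 0), node(m, 0, 5), tup(0, unit, 0)) =?= S,  unit =?= unit,  5 =?= 5.
Bind S := node(node(0, 0, 0), node(m, 0, 5), tup(0, unit, 0)); no other remaining equation mentions S.
Delete trivial equation unit =?= unit.
Delete trivial equation 5 =?= 5.
MGU = { M := 0, X1 := node(node(0, 0, 0), node(m, 0, 5), tup(0, unit, 0)), S := node(node(0, 0, 0), node(m, 0, 5), tup(0, unit, 0)) }, so X1 := node(node(0, 0, 0), node(m, 0, 5), tup(0, unit, 0)).

node(node(0, 0, 0), node(m, 0, 5), tup(0, unit, 0))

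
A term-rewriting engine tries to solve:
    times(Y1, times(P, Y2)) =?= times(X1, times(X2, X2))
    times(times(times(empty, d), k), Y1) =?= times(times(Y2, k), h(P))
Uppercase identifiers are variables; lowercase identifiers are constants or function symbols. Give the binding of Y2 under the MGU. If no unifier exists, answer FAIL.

Decompose times/2: Y1 =?= X1,  times(P, Y2) =?= times(X2, X2).
Bind Y1 := X1; substituting into the one remaining equation that mentions Y1 gives: times(times(times(empty, d), k), X1) =?= times(times(Y2, k), h(P)).
Decompose times/2: P =?= X2,  Y2 =?= X2.
Bind P := X2; substituting into the one remaining equation that mentions P gives: times(times(times(empty, d), k), X1) =?= times(times(Y2, k), h(X2)).
Bind Y2 := X2; substituting into the remaining equation gives: times(times(times(empty, d), k), X1) =?= times(times(X2, k), h(X2)).
Decompose times/2: times(times(empty, d), k) =?= times(X2, k),  X1 =?= h(X2).
Decompose times/2: times(empty, d) =?= X2,  k =?= k.
Bind X2 := times(empty, d); substituting into the one remaining equation that mentions X2 gives: X1 =?= h(times(empty, d)). Substituting into the earlier bindings gives P := times(empty, d), Y2 := times(empty, d).
Delete trivial equation k =?= k.
Bind X1 := h(times(empty, d)). Substituting into the earlier binding gives Y1 := h(times(empty, d)).
MGU = { Y1 ↦ h(times(empty, d)), P ↦ times(empty, d), Y2 ↦ times(empty, d), X2 ↦ times(empty, d), X1 ↦ h(times(empty, d)) }, so Y2 ↦ times(empty, d).

times(empty, d)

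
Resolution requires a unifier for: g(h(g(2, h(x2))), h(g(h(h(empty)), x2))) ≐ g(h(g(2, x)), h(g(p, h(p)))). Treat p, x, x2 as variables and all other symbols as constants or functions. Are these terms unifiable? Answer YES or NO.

YES

Decompose g/2: h(g(2, h(x2))) ≐ h(g(2, x)),  h(g(h(h(empty)), x2)) ≐ h(g(p, h(p))).
Decompose h/1: g(2, h(x2)) ≐ g(2, x).
Decompose g/2: 2 ≐ 2,  h(x2) ≐ x.
Delete trivial equation 2 ≐ 2.
Bind x := h(x2); no other remaining equation mentions x.
Decompose h/1: g(h(h(empty)), x2) ≐ g(p, h(p)).
Decompose g/2: h(h(empty)) ≐ p,  x2 ≐ h(p).
Bind p := h(h(empty)); substituting into the remaining equation gives: x2 ≐ h(h(h(empty))).
Bind x2 := h(h(h(empty))). Substituting into the earlier binding gives x := h(h(h(h(empty)))).
No equations remain and no clash or occurs-check failure arose, so a unifier exists.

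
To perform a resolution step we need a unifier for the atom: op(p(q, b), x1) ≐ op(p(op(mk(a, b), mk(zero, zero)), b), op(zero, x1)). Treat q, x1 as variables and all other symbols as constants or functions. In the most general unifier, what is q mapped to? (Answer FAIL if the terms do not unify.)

Decompose op/2: p(q, b) ≐ p(op(mk(a, b), mk(zero, zero)), b),  x1 ≐ op(zero, x1).
Decompose p/2: q ≐ op(mk(a, b), mk(zero, zero)),  b ≐ b.
Bind q := op(mk(a, b), mk(zero, zero)); no other remaining equation mentions q.
Delete trivial equation b ≐ b.
Occurs check fails: x1 occurs in op(zero, x1); the equation x1 ≐ op(zero, x1) has no finite solution.

FAIL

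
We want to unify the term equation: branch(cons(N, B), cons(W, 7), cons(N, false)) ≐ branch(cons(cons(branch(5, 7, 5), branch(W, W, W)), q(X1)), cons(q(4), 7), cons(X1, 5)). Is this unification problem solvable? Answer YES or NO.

NO

Decompose branch/3: cons(N, B) ≐ cons(cons(branch(5, 7, 5), branch(W, W, W)), q(X1)),  cons(W, 7) ≐ cons(q(4), 7),  cons(N, false) ≐ cons(X1, 5).
Decompose cons/2: N ≐ cons(branch(5, 7, 5), branch(W, W, W)),  B ≐ q(X1).
Bind N := cons(branch(5, 7, 5), branch(W, W, W)); substituting into the one remaining equation that mentions N gives: cons(cons(branch(5, 7, 5), branch(W, W, W)), false) ≐ cons(X1, 5).
Bind B := q(X1); no other remaining equation mentions B.
Decompose cons/2: W ≐ q(4),  7 ≐ 7.
Bind W := q(4); substituting into the one remaining equation that mentions W gives: cons(cons(branch(5, 7, 5), branch(q(4), q(4), q(4))), false) ≐ cons(X1, 5). Substituting into the earlier binding gives N := cons(branch(5, 7, 5), branch(q(4), q(4), q(4))).
Delete trivial equation 7 ≐ 7.
Decompose cons/2: cons(branch(5, 7, 5), branch(q(4), q(4), q(4))) ≐ X1,  false ≐ 5.
Bind X1 := cons(branch(5, 7, 5), branch(q(4), q(4), q(4))); no other remaining equation mentions X1. Substituting into the earlier binding gives B := q(cons(branch(5, 7, 5), branch(q(4), q(4), q(4)))).
Clash: constants false and 5 differ; no unifier exists.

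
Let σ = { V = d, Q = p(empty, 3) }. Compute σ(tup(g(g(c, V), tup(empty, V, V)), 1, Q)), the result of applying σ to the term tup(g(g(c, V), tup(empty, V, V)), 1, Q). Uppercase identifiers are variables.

tup(g(g(c, d), tup(empty, d, d)), 1, p(empty, 3))

Replace each occurrence of V with d.
Replace each occurrence of Q with p(empty, 3).
Result: tup(g(g(c, d), tup(empty, d, d)), 1, p(empty, 3)).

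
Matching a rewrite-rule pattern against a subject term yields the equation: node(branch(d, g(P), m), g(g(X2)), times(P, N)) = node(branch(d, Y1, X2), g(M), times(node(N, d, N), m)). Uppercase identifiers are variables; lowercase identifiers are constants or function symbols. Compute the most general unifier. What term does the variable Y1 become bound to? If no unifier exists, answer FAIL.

Decompose node/3: branch(d, g(P), m) = branch(d, Y1, X2),  g(g(X2)) = g(M),  times(P, N) = times(node(N, d, N), m).
Decompose branch/3: d = d,  g(P) = Y1,  m = X2.
Delete trivial equation d = d.
Bind Y1 := g(P); no other remaining equation mentions Y1.
Bind X2 := m; substituting into the one remaining equation that mentions X2 gives: g(g(m)) = g(M).
Decompose g/1: g(m) = M.
Bind M := g(m); no other remaining equation mentions M.
Decompose times/2: P = node(N, d, N),  N = m.
Bind P := node(N, d, N); no other remaining equation mentions P. Substituting into the earlier binding gives Y1 := g(node(N, d, N)).
Bind N := m. Substituting into the earlier bindings gives Y1 := g(node(m, d, m)), P := node(m, d, m).
MGU = { Y1 ↦ g(node(m, d, m)), X2 ↦ m, M ↦ g(m), P ↦ node(m, d, m), N ↦ m }, so Y1 ↦ g(node(m, d, m)).

g(node(m, d, m))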